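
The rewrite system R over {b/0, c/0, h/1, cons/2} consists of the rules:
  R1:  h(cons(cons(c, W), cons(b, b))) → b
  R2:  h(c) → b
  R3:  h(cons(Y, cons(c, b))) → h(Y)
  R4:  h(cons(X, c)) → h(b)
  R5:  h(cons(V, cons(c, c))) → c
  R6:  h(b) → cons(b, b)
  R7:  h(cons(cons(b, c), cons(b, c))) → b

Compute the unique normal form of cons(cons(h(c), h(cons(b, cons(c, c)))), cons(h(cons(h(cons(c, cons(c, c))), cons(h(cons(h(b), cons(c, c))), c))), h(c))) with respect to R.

cons(cons(b, c), cons(c, b))

1. cons(cons(h(c), h(cons(b, cons(c, c)))), cons(h(cons(h(cons(c, cons(c, c))), cons(h(cons(h(b), cons(c, c))), c))), h(c)))  →  cons(cons(b, h(cons(b, cons(c, c)))), cons(h(cons(h(cons(c, cons(c, c))), cons(h(cons(h(b), cons(c, c))), c))), h(c)))   [R2 at 1.1]
2. cons(cons(b, h(cons(b, cons(c, c)))), cons(h(cons(h(cons(c, cons(c, c))), cons(h(cons(h(b), cons(c, c))), c))), h(c)))  →  cons(cons(b, c), cons(h(cons(h(cons(c, cons(c, c))), cons(h(cons(h(b), cons(c, c))), c))), h(c)))   [R5 at 1.2]
3. cons(cons(b, c), cons(h(cons(h(cons(c, cons(c, c))), cons(h(cons(h(b), cons(c, c))), c))), h(c)))  →  cons(cons(b, c), cons(h(cons(c, cons(h(cons(h(b), cons(c, c))), c))), h(c)))   [R5 at 2.1.1.1]
4. cons(cons(b, c), cons(h(cons(c, cons(h(cons(h(b), cons(c, c))), c))), h(c)))  →  cons(cons(b, c), cons(h(cons(c, cons(c, c))), h(c)))   [R5 at 2.1.1.2.1]
5. cons(cons(b, c), cons(h(cons(c, cons(c, c))), h(c)))  →  cons(cons(b, c), cons(c, h(c)))   [R5 at 2.1]
6. cons(cons(b, c), cons(c, h(c)))  →  cons(cons(b, c), cons(c, b))   [R2 at 2.2]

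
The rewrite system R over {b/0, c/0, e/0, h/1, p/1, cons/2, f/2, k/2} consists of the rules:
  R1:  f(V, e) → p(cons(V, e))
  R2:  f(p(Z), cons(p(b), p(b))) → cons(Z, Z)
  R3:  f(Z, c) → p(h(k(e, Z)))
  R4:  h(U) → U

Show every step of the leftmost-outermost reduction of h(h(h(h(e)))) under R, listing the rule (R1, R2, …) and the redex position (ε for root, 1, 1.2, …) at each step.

1. h(h(h(h(e))))  →  h(h(h(e)))   [R4 at ε]
2. h(h(h(e)))  →  h(h(e))   [R4 at ε]
3. h(h(e))  →  h(e)   [R4 at ε]
4. h(e)  →  e   [R4 at ε]

e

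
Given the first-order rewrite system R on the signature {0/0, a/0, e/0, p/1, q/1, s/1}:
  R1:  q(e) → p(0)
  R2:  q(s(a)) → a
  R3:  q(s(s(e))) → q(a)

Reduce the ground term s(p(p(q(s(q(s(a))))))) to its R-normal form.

s(p(p(a)))

1. s(p(p(q(s(q(s(a)))))))  →  s(p(p(q(s(a)))))   [R2 at 1.1.1.1.1]
2. s(p(p(q(s(a)))))  →  s(p(p(a)))   [R2 at 1.1.1]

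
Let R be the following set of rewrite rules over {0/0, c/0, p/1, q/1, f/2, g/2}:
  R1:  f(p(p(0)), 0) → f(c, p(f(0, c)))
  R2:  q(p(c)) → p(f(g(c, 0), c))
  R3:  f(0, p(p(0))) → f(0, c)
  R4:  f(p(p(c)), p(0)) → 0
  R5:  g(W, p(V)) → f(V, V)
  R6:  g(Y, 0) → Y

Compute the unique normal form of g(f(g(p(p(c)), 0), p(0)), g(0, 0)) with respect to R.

0

1. g(f(g(p(p(c)), 0), p(0)), g(0, 0))  →  g(f(p(p(c)), p(0)), g(0, 0))   [R6 at 1.1]
2. g(f(p(p(c)), p(0)), g(0, 0))  →  g(0, g(0, 0))   [R4 at 1]
3. g(0, g(0, 0))  →  g(0, 0)   [R6 at 2]
4. g(0, 0)  →  0   [R6 at ε]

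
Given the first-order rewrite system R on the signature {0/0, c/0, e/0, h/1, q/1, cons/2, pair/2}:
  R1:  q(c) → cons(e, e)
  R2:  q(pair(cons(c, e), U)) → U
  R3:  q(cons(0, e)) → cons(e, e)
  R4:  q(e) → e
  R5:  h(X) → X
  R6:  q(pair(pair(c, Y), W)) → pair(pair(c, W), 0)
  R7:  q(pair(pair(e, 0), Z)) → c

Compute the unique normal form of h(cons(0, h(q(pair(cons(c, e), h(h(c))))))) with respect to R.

cons(0, c)

1. h(cons(0, h(q(pair(cons(c, e), h(h(c)))))))  →  cons(0, h(q(pair(cons(c, e), h(h(c))))))   [R5 at ε]
2. cons(0, h(q(pair(cons(c, e), h(h(c))))))  →  cons(0, q(pair(cons(c, e), h(h(c)))))   [R5 at 2]
3. cons(0, q(pair(cons(c, e), h(h(c)))))  →  cons(0, h(h(c)))   [R2 at 2]
4. cons(0, h(h(c)))  →  cons(0, h(c))   [R5 at 2]
5. cons(0, h(c))  →  cons(0, c)   [R5 at 2]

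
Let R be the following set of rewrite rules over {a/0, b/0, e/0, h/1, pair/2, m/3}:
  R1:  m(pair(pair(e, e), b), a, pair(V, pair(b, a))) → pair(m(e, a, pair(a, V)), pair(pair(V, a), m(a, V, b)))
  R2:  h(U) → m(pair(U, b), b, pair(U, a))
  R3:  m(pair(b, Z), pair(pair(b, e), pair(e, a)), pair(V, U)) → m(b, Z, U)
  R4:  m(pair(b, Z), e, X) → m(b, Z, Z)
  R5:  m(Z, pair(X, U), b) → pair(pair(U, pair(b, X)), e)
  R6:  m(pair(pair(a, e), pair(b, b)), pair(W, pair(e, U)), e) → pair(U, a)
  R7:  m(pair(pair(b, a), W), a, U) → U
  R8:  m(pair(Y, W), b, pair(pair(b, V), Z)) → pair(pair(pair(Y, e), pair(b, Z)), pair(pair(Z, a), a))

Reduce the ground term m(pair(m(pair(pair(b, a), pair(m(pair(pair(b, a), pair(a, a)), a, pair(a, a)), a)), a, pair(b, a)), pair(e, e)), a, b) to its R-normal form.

b

1. m(pair(m(pair(pair(b, a), pair(m(pair(pair(b, a), pair(a, a)), a, pair(a, a)), a)), a, pair(b, a)), pair(e, e)), a, b)  →  m(pair(pair(b, a), pair(e, e)), a, b)   [R7 at 1.1]
2. m(pair(pair(b, a), pair(e, e)), a, b)  →  b   [R7 at ε]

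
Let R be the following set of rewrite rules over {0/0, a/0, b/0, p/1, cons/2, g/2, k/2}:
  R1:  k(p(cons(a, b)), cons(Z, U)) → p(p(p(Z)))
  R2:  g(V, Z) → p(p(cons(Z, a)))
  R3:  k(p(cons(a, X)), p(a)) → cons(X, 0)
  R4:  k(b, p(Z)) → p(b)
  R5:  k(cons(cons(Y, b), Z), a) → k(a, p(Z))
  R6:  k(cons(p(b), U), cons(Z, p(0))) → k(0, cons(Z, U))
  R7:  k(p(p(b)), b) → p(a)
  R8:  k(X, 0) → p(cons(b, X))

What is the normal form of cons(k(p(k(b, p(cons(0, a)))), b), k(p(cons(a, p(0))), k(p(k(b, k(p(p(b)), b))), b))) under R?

1. cons(k(p(k(b, p(cons(0, a)))), b), k(p(cons(a, p(0))), k(p(k(b, k(p(p(b)), b))), b)))  →  cons(k(p(p(b)), b), k(p(cons(a, p(0))), k(p(k(b, k(p(p(b)), b))), b)))   [R4 at 1.1.1]
2. cons(k(p(p(b)), b), k(p(cons(a, p(0))), k(p(k(b, k(p(p(b)), b))), b)))  →  cons(p(a), k(p(cons(a, p(0))), k(p(k(b, k(p(p(b)), b))), b)))   [R7 at 1]
3. cons(p(a), k(p(cons(a, p(0))), k(p(k(b, k(p(p(b)), b))), b)))  →  cons(p(a), k(p(cons(a, p(0))), k(p(k(b, p(a))), b)))   [R7 at 2.2.1.1.2]
4. cons(p(a), k(p(cons(a, p(0))), k(p(k(b, p(a))), b)))  →  cons(p(a), k(p(cons(a, p(0))), k(p(p(b)), b)))   [R4 at 2.2.1.1]
5. cons(p(a), k(p(cons(a, p(0))), k(p(p(b)), b)))  →  cons(p(a), k(p(cons(a, p(0))), p(a)))   [R7 at 2.2]
6. cons(p(a), k(p(cons(a, p(0))), p(a)))  →  cons(p(a), cons(p(0), 0))   [R3 at 2]

cons(p(a), cons(p(0), 0))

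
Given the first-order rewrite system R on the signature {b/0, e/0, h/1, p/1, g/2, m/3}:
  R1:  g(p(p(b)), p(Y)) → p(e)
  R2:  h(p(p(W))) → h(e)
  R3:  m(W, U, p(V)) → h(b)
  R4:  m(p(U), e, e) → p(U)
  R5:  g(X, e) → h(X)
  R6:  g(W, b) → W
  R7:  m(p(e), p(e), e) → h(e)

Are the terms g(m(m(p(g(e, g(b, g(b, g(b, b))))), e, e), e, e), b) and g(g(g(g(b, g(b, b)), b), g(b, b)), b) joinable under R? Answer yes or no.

Reduce t₁ = g(m(m(p(g(e, g(b, g(b, g(b, b))))), e, e), e, e), b):
1. g(m(m(p(g(e, g(b, g(b, g(b, b))))), e, e), e, e), b)  →  m(m(p(g(e, g(b, g(b, g(b, b))))), e, e), e, e)   [R6 at ε]
2. m(m(p(g(e, g(b, g(b, g(b, b))))), e, e), e, e)  →  m(p(g(e, g(b, g(b, g(b, b))))), e, e)   [R4 at 1]
3. m(p(g(e, g(b, g(b, g(b, b))))), e, e)  →  p(g(e, g(b, g(b, g(b, b)))))   [R4 at ε]
4. p(g(e, g(b, g(b, g(b, b)))))  →  p(g(e, g(b, g(b, b))))   [R6 at 1.2.2.2]
5. p(g(e, g(b, g(b, b))))  →  p(g(e, g(b, b)))   [R6 at 1.2.2]
6. p(g(e, g(b, b)))  →  p(g(e, b))   [R6 at 1.2]
7. p(g(e, b))  →  p(e)   [R6 at 1]

Reduce t₂ = g(g(g(g(b, g(b, b)), b), g(b, b)), b):
1. g(g(g(g(b, g(b, b)), b), g(b, b)), b)  →  g(g(g(b, g(b, b)), b), g(b, b))   [R6 at ε]
2. g(g(g(b, g(b, b)), b), g(b, b))  →  g(g(b, g(b, b)), g(b, b))   [R6 at 1]
3. g(g(b, g(b, b)), g(b, b))  →  g(g(b, b), g(b, b))   [R6 at 1.2]
4. g(g(b, b), g(b, b))  →  g(b, g(b, b))   [R6 at 1]
5. g(b, g(b, b))  →  g(b, b)   [R6 at 2]
6. g(b, b)  →  b   [R6 at ε]

no — NF(t₁) = p(e), NF(t₂) = b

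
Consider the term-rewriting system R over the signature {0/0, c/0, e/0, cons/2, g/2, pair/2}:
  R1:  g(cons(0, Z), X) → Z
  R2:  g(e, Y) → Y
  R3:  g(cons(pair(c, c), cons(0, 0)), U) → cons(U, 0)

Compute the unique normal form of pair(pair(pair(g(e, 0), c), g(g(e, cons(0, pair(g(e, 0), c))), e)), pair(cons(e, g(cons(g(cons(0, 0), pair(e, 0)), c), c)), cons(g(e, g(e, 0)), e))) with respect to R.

1. pair(pair(pair(g(e, 0), c), g(g(e, cons(0, pair(g(e, 0), c))), e)), pair(cons(e, g(cons(g(cons(0, 0), pair(e, 0)), c), c)), cons(g(e, g(e, 0)), e)))  →  pair(pair(pair(0, c), g(g(e, cons(0, pair(g(e, 0), c))), e)), pair(cons(e, g(cons(g(cons(0, 0), pair(e, 0)), c), c)), cons(g(e, g(e, 0)), e)))   [R2 at 1.1.1]
2. pair(pair(pair(0, c), g(g(e, cons(0, pair(g(e, 0), c))), e)), pair(cons(e, g(cons(g(cons(0, 0), pair(e, 0)), c), c)), cons(g(e, g(e, 0)), e)))  →  pair(pair(pair(0, c), g(cons(0, pair(g(e, 0), c)), e)), pair(cons(e, g(cons(g(cons(0, 0), pair(e, 0)), c), c)), cons(g(e, g(e, 0)), e)))   [R2 at 1.2.1]
3. pair(pair(pair(0, c), g(cons(0, pair(g(e, 0), c)), e)), pair(cons(e, g(cons(g(cons(0, 0), pair(e, 0)), c), c)), cons(g(e, g(e, 0)), e)))  →  pair(pair(pair(0, c), pair(g(e, 0), c)), pair(cons(e, g(cons(g(cons(0, 0), pair(e, 0)), c), c)), cons(g(e, g(e, 0)), e)))   [R1 at 1.2]
4. pair(pair(pair(0, c), pair(g(e, 0), c)), pair(cons(e, g(cons(g(cons(0, 0), pair(e, 0)), c), c)), cons(g(e, g(e, 0)), e)))  →  pair(pair(pair(0, c), pair(0, c)), pair(cons(e, g(cons(g(cons(0, 0), pair(e, 0)), c), c)), cons(g(e, g(e, 0)), e)))   [R2 at 1.2.1]
5. pair(pair(pair(0, c), pair(0, c)), pair(cons(e, g(cons(g(cons(0, 0), pair(e, 0)), c), c)), cons(g(e, g(e, 0)), e)))  →  pair(pair(pair(0, c), pair(0, c)), pair(cons(e, g(cons(0, c), c)), cons(g(e, g(e, 0)), e)))   [R1 at 2.1.2.1.1]
6. pair(pair(pair(0, c), pair(0, c)), pair(cons(e, g(cons(0, c), c)), cons(g(e, g(e, 0)), e)))  →  pair(pair(pair(0, c), pair(0, c)), pair(cons(e, c), cons(g(e, g(e, 0)), e)))   [R1 at 2.1.2]
7. pair(pair(pair(0, c), pair(0, c)), pair(cons(e, c), cons(g(e, g(e, 0)), e)))  →  pair(pair(pair(0, c), pair(0, c)), pair(cons(e, c), cons(g(e, 0), e)))   [R2 at 2.2.1]
8. pair(pair(pair(0, c), pair(0, c)), pair(cons(e, c), cons(g(e, 0), e)))  →  pair(pair(pair(0, c), pair(0, c)), pair(cons(e, c), cons(0, e)))   [R2 at 2.2.1]

pair(pair(pair(0, c), pair(0, c)), pair(cons(e, c), cons(0, e)))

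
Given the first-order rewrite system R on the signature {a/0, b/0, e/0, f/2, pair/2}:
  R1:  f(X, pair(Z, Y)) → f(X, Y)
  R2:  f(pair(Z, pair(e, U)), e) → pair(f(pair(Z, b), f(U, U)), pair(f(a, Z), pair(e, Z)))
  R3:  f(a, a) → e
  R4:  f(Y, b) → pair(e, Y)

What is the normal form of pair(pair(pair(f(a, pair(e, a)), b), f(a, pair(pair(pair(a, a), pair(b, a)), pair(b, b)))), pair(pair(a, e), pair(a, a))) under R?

1. pair(pair(pair(f(a, pair(e, a)), b), f(a, pair(pair(pair(a, a), pair(b, a)), pair(b, b)))), pair(pair(a, e), pair(a, a)))  →  pair(pair(pair(f(a, a), b), f(a, pair(pair(pair(a, a), pair(b, a)), pair(b, b)))), pair(pair(a, e), pair(a, a)))   [R1 at 1.1.1]
2. pair(pair(pair(f(a, a), b), f(a, pair(pair(pair(a, a), pair(b, a)), pair(b, b)))), pair(pair(a, e), pair(a, a)))  →  pair(pair(pair(e, b), f(a, pair(pair(pair(a, a), pair(b, a)), pair(b, b)))), pair(pair(a, e), pair(a, a)))   [R3 at 1.1.1]
3. pair(pair(pair(e, b), f(a, pair(pair(pair(a, a), pair(b, a)), pair(b, b)))), pair(pair(a, e), pair(a, a)))  →  pair(pair(pair(e, b), f(a, pair(b, b))), pair(pair(a, e), pair(a, a)))   [R1 at 1.2]
4. pair(pair(pair(e, b), f(a, pair(b, b))), pair(pair(a, e), pair(a, a)))  →  pair(pair(pair(e, b), f(a, b)), pair(pair(a, e), pair(a, a)))   [R1 at 1.2]
5. pair(pair(pair(e, b), f(a, b)), pair(pair(a, e), pair(a, a)))  →  pair(pair(pair(e, b), pair(e, a)), pair(pair(a, e), pair(a, a)))   [R4 at 1.2]

pair(pair(pair(e, b), pair(e, a)), pair(pair(a, e), pair(a, a)))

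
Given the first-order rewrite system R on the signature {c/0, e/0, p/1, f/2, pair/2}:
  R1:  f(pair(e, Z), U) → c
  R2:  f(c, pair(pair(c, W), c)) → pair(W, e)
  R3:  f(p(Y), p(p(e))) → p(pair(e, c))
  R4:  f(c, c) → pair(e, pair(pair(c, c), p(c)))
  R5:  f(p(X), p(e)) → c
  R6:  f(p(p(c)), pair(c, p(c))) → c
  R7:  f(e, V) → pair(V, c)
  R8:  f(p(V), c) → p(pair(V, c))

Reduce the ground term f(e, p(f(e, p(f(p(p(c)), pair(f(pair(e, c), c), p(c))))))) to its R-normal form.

1. f(e, p(f(e, p(f(p(p(c)), pair(f(pair(e, c), c), p(c)))))))  →  pair(p(f(e, p(f(p(p(c)), pair(f(pair(e, c), c), p(c)))))), c)   [R7 at ε]
2. pair(p(f(e, p(f(p(p(c)), pair(f(pair(e, c), c), p(c)))))), c)  →  pair(p(pair(p(f(p(p(c)), pair(f(pair(e, c), c), p(c)))), c)), c)   [R7 at 1.1]
3. pair(p(pair(p(f(p(p(c)), pair(f(pair(e, c), c), p(c)))), c)), c)  →  pair(p(pair(p(f(p(p(c)), pair(c, p(c)))), c)), c)   [R1 at 1.1.1.1.2.1]
4. pair(p(pair(p(f(p(p(c)), pair(c, p(c)))), c)), c)  →  pair(p(pair(p(c), c)), c)   [R6 at 1.1.1.1]

pair(p(pair(p(c), c)), c)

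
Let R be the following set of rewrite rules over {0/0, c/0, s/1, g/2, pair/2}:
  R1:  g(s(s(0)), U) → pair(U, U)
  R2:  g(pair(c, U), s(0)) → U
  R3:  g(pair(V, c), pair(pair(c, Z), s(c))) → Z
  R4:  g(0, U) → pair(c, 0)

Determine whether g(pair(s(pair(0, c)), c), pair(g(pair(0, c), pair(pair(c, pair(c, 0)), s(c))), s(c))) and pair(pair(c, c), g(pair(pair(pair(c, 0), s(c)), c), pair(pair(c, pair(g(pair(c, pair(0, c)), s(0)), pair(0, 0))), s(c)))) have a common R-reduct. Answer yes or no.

Reduce t₁ = g(pair(s(pair(0, c)), c), pair(g(pair(0, c), pair(pair(c, pair(c, 0)), s(c))), s(c))):
1. g(pair(s(pair(0, c)), c), pair(g(pair(0, c), pair(pair(c, pair(c, 0)), s(c))), s(c)))  →  g(pair(s(pair(0, c)), c), pair(pair(c, 0), s(c)))   [R3 at 2.1]
2. g(pair(s(pair(0, c)), c), pair(pair(c, 0), s(c)))  →  0   [R3 at ε]

Reduce t₂ = pair(pair(c, c), g(pair(pair(pair(c, 0), s(c)), c), pair(pair(c, pair(g(pair(c, pair(0, c)), s(0)), pair(0, 0))), s(c)))):
1. pair(pair(c, c), g(pair(pair(pair(c, 0), s(c)), c), pair(pair(c, pair(g(pair(c, pair(0, c)), s(0)), pair(0, 0))), s(c))))  →  pair(pair(c, c), pair(g(pair(c, pair(0, c)), s(0)), pair(0, 0)))   [R3 at 2]
2. pair(pair(c, c), pair(g(pair(c, pair(0, c)), s(0)), pair(0, 0)))  →  pair(pair(c, c), pair(pair(0, c), pair(0, 0)))   [R2 at 2.1]

no — NF(t₁) = 0, NF(t₂) = pair(pair(c, c), pair(pair(0, c), pair(0, 0)))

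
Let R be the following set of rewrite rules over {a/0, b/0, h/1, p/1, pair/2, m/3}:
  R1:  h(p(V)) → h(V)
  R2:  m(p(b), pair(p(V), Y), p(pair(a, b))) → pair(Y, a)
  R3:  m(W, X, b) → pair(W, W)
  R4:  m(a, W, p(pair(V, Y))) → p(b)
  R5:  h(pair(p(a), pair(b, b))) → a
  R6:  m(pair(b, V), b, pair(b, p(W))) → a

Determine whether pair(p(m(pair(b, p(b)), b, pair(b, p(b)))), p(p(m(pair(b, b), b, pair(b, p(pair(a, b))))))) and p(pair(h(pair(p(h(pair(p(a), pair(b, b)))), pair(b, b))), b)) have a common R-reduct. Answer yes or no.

no — NF(t₁) = pair(p(a), p(p(a))), NF(t₂) = p(pair(a, b))

Reduce t₁ = pair(p(m(pair(b, p(b)), b, pair(b, p(b)))), p(p(m(pair(b, b), b, pair(b, p(pair(a, b))))))):
1. pair(p(m(pair(b, p(b)), b, pair(b, p(b)))), p(p(m(pair(b, b), b, pair(b, p(pair(a, b)))))))  →  pair(p(a), p(p(m(pair(b, b), b, pair(b, p(pair(a, b)))))))   [R6 at 1.1]
2. pair(p(a), p(p(m(pair(b, b), b, pair(b, p(pair(a, b)))))))  →  pair(p(a), p(p(a)))   [R6 at 2.1.1]

Reduce t₂ = p(pair(h(pair(p(h(pair(p(a), pair(b, b)))), pair(b, b))), b)):
1. p(pair(h(pair(p(h(pair(p(a), pair(b, b)))), pair(b, b))), b))  →  p(pair(h(pair(p(a), pair(b, b))), b))   [R5 at 1.1.1.1.1]
2. p(pair(h(pair(p(a), pair(b, b))), b))  →  p(pair(a, b))   [R5 at 1.1]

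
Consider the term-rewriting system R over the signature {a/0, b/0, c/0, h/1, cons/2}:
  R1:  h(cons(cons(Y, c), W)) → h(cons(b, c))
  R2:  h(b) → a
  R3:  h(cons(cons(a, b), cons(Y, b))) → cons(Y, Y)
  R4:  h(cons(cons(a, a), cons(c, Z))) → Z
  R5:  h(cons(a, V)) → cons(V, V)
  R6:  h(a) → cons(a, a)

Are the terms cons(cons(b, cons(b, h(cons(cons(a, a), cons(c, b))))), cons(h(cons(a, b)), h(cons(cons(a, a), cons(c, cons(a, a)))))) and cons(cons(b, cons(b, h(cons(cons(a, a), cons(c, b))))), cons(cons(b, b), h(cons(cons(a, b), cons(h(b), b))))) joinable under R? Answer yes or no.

Reduce t₁ = cons(cons(b, cons(b, h(cons(cons(a, a), cons(c, b))))), cons(h(cons(a, b)), h(cons(cons(a, a), cons(c, cons(a, a)))))):
1. cons(cons(b, cons(b, h(cons(cons(a, a), cons(c, b))))), cons(h(cons(a, b)), h(cons(cons(a, a), cons(c, cons(a, a))))))  →  cons(cons(b, cons(b, b)), cons(h(cons(a, b)), h(cons(cons(a, a), cons(c, cons(a, a))))))   [R4 at 1.2.2]
2. cons(cons(b, cons(b, b)), cons(h(cons(a, b)), h(cons(cons(a, a), cons(c, cons(a, a))))))  →  cons(cons(b, cons(b, b)), cons(cons(b, b), h(cons(cons(a, a), cons(c, cons(a, a))))))   [R5 at 2.1]
3. cons(cons(b, cons(b, b)), cons(cons(b, b), h(cons(cons(a, a), cons(c, cons(a, a))))))  →  cons(cons(b, cons(b, b)), cons(cons(b, b), cons(a, a)))   [R4 at 2.2]

Reduce t₂ = cons(cons(b, cons(b, h(cons(cons(a, a), cons(c, b))))), cons(cons(b, b), h(cons(cons(a, b), cons(h(b), b))))):
1. cons(cons(b, cons(b, h(cons(cons(a, a), cons(c, b))))), cons(cons(b, b), h(cons(cons(a, b), cons(h(b), b)))))  →  cons(cons(b, cons(b, b)), cons(cons(b, b), h(cons(cons(a, b), cons(h(b), b)))))   [R4 at 1.2.2]
2. cons(cons(b, cons(b, b)), cons(cons(b, b), h(cons(cons(a, b), cons(h(b), b)))))  →  cons(cons(b, cons(b, b)), cons(cons(b, b), cons(h(b), h(b))))   [R3 at 2.2]
3. cons(cons(b, cons(b, b)), cons(cons(b, b), cons(h(b), h(b))))  →  cons(cons(b, cons(b, b)), cons(cons(b, b), cons(a, h(b))))   [R2 at 2.2.1]
4. cons(cons(b, cons(b, b)), cons(cons(b, b), cons(a, h(b))))  →  cons(cons(b, cons(b, b)), cons(cons(b, b), cons(a, a)))   [R2 at 2.2.2]

yes — NF(t₁) = cons(cons(b, cons(b, b)), cons(cons(b, b), cons(a, a))), NF(t₂) = cons(cons(b, cons(b, b)), cons(cons(b, b), cons(a, a)))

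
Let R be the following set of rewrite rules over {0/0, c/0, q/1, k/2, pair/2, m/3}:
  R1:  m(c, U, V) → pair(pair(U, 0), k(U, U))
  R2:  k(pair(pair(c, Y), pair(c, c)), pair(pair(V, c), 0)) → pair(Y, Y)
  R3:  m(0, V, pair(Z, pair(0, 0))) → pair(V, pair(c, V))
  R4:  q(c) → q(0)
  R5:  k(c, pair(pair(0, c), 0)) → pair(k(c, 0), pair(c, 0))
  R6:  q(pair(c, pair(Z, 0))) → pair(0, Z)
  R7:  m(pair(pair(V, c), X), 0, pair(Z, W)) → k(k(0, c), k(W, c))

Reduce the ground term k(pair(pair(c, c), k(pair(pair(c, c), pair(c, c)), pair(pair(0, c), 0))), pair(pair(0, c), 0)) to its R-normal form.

1. k(pair(pair(c, c), k(pair(pair(c, c), pair(c, c)), pair(pair(0, c), 0))), pair(pair(0, c), 0))  →  k(pair(pair(c, c), pair(c, c)), pair(pair(0, c), 0))   [R2 at 1.2]
2. k(pair(pair(c, c), pair(c, c)), pair(pair(0, c), 0))  →  pair(c, c)   [R2 at ε]

pair(c, c)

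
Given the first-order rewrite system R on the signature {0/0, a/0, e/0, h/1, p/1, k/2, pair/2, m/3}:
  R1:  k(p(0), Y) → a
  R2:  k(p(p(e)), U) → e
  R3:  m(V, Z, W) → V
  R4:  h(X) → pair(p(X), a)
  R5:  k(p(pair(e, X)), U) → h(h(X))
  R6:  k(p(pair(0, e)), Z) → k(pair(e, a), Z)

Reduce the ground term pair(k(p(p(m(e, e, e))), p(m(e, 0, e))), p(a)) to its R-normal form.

pair(e, p(a))

1. pair(k(p(p(m(e, e, e))), p(m(e, 0, e))), p(a))  →  pair(k(p(p(e)), p(m(e, 0, e))), p(a))   [R3 at 1.1.1.1]
2. pair(k(p(p(e)), p(m(e, 0, e))), p(a))  →  pair(e, p(a))   [R2 at 1]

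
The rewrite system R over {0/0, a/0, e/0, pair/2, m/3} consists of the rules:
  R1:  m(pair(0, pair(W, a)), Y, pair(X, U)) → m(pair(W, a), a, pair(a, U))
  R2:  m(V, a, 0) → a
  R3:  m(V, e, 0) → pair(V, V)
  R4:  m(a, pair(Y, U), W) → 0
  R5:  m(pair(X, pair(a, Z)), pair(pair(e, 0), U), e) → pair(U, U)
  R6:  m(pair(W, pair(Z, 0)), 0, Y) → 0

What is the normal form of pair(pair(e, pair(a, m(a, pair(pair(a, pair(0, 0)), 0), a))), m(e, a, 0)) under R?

pair(pair(e, pair(a, 0)), a)

1. pair(pair(e, pair(a, m(a, pair(pair(a, pair(0, 0)), 0), a))), m(e, a, 0))  →  pair(pair(e, pair(a, 0)), m(e, a, 0))   [R4 at 1.2.2]
2. pair(pair(e, pair(a, 0)), m(e, a, 0))  →  pair(pair(e, pair(a, 0)), a)   [R2 at 2]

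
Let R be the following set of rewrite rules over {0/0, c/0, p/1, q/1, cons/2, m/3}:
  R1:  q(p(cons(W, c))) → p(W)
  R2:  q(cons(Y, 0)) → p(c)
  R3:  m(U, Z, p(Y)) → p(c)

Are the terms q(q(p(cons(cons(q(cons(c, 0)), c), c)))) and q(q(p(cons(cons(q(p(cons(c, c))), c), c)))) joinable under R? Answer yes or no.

yes — NF(t₁) = p(p(c)), NF(t₂) = p(p(c))

Reduce t₁ = q(q(p(cons(cons(q(cons(c, 0)), c), c)))):
1. q(q(p(cons(cons(q(cons(c, 0)), c), c))))  →  q(p(cons(q(cons(c, 0)), c)))   [R1 at 1]
2. q(p(cons(q(cons(c, 0)), c)))  →  p(q(cons(c, 0)))   [R1 at ε]
3. p(q(cons(c, 0)))  →  p(p(c))   [R2 at 1]

Reduce t₂ = q(q(p(cons(cons(q(p(cons(c, c))), c), c)))):
1. q(q(p(cons(cons(q(p(cons(c, c))), c), c))))  →  q(p(cons(q(p(cons(c, c))), c)))   [R1 at 1]
2. q(p(cons(q(p(cons(c, c))), c)))  →  p(q(p(cons(c, c))))   [R1 at ε]
3. p(q(p(cons(c, c))))  →  p(p(c))   [R1 at 1]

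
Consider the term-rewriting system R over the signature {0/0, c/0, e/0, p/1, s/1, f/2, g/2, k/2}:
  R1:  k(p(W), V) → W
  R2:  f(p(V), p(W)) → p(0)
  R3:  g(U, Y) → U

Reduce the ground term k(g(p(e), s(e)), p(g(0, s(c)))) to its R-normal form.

e

1. k(g(p(e), s(e)), p(g(0, s(c))))  →  k(p(e), p(g(0, s(c))))   [R3 at 1]
2. k(p(e), p(g(0, s(c))))  →  e   [R1 at ε]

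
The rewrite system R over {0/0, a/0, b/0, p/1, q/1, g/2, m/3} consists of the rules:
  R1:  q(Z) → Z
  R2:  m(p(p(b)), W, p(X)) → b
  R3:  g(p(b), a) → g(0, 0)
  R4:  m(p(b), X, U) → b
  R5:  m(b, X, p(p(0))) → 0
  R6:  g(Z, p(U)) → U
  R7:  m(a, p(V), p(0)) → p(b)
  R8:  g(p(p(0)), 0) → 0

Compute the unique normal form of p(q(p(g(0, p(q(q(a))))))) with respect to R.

1. p(q(p(g(0, p(q(q(a)))))))  →  p(p(g(0, p(q(q(a))))))   [R1 at 1]
2. p(p(g(0, p(q(q(a))))))  →  p(p(q(q(a))))   [R6 at 1.1]
3. p(p(q(q(a))))  →  p(p(q(a)))   [R1 at 1.1]
4. p(p(q(a)))  →  p(p(a))   [R1 at 1.1]

p(p(a))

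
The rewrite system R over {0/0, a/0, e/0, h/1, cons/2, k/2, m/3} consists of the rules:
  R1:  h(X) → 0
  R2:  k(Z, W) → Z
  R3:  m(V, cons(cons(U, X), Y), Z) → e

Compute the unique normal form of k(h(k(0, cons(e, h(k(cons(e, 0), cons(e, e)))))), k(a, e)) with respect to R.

1. k(h(k(0, cons(e, h(k(cons(e, 0), cons(e, e)))))), k(a, e))  →  h(k(0, cons(e, h(k(cons(e, 0), cons(e, e))))))   [R2 at ε]
2. h(k(0, cons(e, h(k(cons(e, 0), cons(e, e))))))  →  0   [R1 at ε]

0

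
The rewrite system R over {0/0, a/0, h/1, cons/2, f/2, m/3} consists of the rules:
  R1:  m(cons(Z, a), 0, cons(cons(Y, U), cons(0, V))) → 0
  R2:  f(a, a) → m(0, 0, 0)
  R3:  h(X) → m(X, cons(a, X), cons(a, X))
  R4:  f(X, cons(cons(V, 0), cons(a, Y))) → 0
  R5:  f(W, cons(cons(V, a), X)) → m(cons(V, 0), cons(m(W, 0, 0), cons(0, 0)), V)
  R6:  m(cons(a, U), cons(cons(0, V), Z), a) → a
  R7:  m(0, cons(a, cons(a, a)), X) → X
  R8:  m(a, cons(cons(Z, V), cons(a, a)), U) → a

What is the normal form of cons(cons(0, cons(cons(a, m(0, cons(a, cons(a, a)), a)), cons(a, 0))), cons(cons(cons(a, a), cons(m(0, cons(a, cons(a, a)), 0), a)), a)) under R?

cons(cons(0, cons(cons(a, a), cons(a, 0))), cons(cons(cons(a, a), cons(0, a)), a))

1. cons(cons(0, cons(cons(a, m(0, cons(a, cons(a, a)), a)), cons(a, 0))), cons(cons(cons(a, a), cons(m(0, cons(a, cons(a, a)), 0), a)), a))  →  cons(cons(0, cons(cons(a, a), cons(a, 0))), cons(cons(cons(a, a), cons(m(0, cons(a, cons(a, a)), 0), a)), a))   [R7 at 1.2.1.2]
2. cons(cons(0, cons(cons(a, a), cons(a, 0))), cons(cons(cons(a, a), cons(m(0, cons(a, cons(a, a)), 0), a)), a))  →  cons(cons(0, cons(cons(a, a), cons(a, 0))), cons(cons(cons(a, a), cons(0, a)), a))   [R7 at 2.1.2.1]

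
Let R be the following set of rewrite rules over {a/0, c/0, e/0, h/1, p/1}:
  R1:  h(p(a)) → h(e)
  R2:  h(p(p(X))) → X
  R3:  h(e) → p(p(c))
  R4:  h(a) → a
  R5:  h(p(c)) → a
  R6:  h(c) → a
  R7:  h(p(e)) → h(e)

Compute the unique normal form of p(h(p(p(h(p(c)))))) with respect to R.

p(a)

1. p(h(p(p(h(p(c))))))  →  p(h(p(c)))   [R2 at 1]
2. p(h(p(c)))  →  p(a)   [R5 at 1]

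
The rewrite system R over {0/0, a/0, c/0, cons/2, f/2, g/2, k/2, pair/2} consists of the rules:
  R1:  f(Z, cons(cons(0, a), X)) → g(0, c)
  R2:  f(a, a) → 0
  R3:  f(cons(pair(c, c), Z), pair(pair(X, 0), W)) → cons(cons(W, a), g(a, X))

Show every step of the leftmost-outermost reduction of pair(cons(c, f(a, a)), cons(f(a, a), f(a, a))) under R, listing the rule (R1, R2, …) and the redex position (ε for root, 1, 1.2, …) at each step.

1. pair(cons(c, f(a, a)), cons(f(a, a), f(a, a)))  →  pair(cons(c, 0), cons(f(a, a), f(a, a)))   [R2 at 1.2]
2. pair(cons(c, 0), cons(f(a, a), f(a, a)))  →  pair(cons(c, 0), cons(0, f(a, a)))   [R2 at 2.1]
3. pair(cons(c, 0), cons(0, f(a, a)))  →  pair(cons(c, 0), cons(0, 0))   [R2 at 2.2]

pair(cons(c, 0), cons(0, 0))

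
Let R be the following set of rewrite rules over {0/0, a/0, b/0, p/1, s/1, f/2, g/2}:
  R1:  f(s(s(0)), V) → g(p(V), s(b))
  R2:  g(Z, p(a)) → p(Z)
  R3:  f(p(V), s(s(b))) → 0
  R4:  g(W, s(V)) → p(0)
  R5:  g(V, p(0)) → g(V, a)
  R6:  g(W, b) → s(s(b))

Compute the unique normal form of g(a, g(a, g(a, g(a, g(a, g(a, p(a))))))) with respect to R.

1. g(a, g(a, g(a, g(a, g(a, g(a, p(a)))))))  →  g(a, g(a, g(a, g(a, g(a, p(a))))))   [R2 at 2.2.2.2.2]
2. g(a, g(a, g(a, g(a, g(a, p(a))))))  →  g(a, g(a, g(a, g(a, p(a)))))   [R2 at 2.2.2.2]
3. g(a, g(a, g(a, g(a, p(a)))))  →  g(a, g(a, g(a, p(a))))   [R2 at 2.2.2]
4. g(a, g(a, g(a, p(a))))  →  g(a, g(a, p(a)))   [R2 at 2.2]
5. g(a, g(a, p(a)))  →  g(a, p(a))   [R2 at 2]
6. g(a, p(a))  →  p(a)   [R2 at ε]

p(a)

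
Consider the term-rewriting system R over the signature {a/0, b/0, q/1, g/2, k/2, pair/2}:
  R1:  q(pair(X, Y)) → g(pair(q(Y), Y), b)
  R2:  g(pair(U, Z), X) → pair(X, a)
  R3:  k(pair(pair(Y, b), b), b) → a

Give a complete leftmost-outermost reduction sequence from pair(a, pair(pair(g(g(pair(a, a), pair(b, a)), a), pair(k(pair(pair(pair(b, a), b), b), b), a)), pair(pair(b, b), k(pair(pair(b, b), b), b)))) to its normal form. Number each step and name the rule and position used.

1. pair(a, pair(pair(g(g(pair(a, a), pair(b, a)), a), pair(k(pair(pair(pair(b, a), b), b), b), a)), pair(pair(b, b), k(pair(pair(b, b), b), b))))  →  pair(a, pair(pair(g(pair(pair(b, a), a), a), pair(k(pair(pair(pair(b, a), b), b), b), a)), pair(pair(b, b), k(pair(pair(b, b), b), b))))   [R2 at 2.1.1.1]
2. pair(a, pair(pair(g(pair(pair(b, a), a), a), pair(k(pair(pair(pair(b, a), b), b), b), a)), pair(pair(b, b), k(pair(pair(b, b), b), b))))  →  pair(a, pair(pair(pair(a, a), pair(k(pair(pair(pair(b, a), b), b), b), a)), pair(pair(b, b), k(pair(pair(b, b), b), b))))   [R2 at 2.1.1]
3. pair(a, pair(pair(pair(a, a), pair(k(pair(pair(pair(b, a), b), b), b), a)), pair(pair(b, b), k(pair(pair(b, b), b), b))))  →  pair(a, pair(pair(pair(a, a), pair(a, a)), pair(pair(b, b), k(pair(pair(b, b), b), b))))   [R3 at 2.1.2.1]
4. pair(a, pair(pair(pair(a, a), pair(a, a)), pair(pair(b, b), k(pair(pair(b, b), b), b))))  →  pair(a, pair(pair(pair(a, a), pair(a, a)), pair(pair(b, b), a)))   [R3 at 2.2.2]

pair(a, pair(pair(pair(a, a), pair(a, a)), pair(pair(b, b), a)))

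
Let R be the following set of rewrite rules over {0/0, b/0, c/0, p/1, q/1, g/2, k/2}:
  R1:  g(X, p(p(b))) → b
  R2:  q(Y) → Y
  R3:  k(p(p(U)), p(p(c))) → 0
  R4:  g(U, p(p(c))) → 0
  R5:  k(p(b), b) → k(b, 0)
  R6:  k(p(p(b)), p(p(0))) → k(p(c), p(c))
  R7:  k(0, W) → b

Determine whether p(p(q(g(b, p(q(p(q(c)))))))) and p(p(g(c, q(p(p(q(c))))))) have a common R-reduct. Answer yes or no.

Reduce t₁ = p(p(q(g(b, p(q(p(q(c)))))))):
1. p(p(q(g(b, p(q(p(q(c))))))))  →  p(p(g(b, p(q(p(q(c)))))))   [R2 at 1.1]
2. p(p(g(b, p(q(p(q(c)))))))  →  p(p(g(b, p(p(q(c))))))   [R2 at 1.1.2.1]
3. p(p(g(b, p(p(q(c))))))  →  p(p(g(b, p(p(c)))))   [R2 at 1.1.2.1.1]
4. p(p(g(b, p(p(c)))))  →  p(p(0))   [R4 at 1.1]

Reduce t₂ = p(p(g(c, q(p(p(q(c))))))):
1. p(p(g(c, q(p(p(q(c)))))))  →  p(p(g(c, p(p(q(c))))))   [R2 at 1.1.2]
2. p(p(g(c, p(p(q(c))))))  →  p(p(g(c, p(p(c)))))   [R2 at 1.1.2.1.1]
3. p(p(g(c, p(p(c)))))  →  p(p(0))   [R4 at 1.1]

yes — NF(t₁) = p(p(0)), NF(t₂) = p(p(0))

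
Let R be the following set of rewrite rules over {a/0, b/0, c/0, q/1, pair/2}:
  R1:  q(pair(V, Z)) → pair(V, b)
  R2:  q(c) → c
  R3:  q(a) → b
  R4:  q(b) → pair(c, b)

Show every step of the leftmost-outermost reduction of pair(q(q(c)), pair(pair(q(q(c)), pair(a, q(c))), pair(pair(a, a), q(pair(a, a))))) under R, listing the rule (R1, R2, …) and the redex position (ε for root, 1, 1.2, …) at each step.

pair(c, pair(pair(c, pair(a, c)), pair(pair(a, a), pair(a, b))))

1. pair(q(q(c)), pair(pair(q(q(c)), pair(a, q(c))), pair(pair(a, a), q(pair(a, a)))))  →  pair(q(c), pair(pair(q(q(c)), pair(a, q(c))), pair(pair(a, a), q(pair(a, a)))))   [R2 at 1.1]
2. pair(q(c), pair(pair(q(q(c)), pair(a, q(c))), pair(pair(a, a), q(pair(a, a)))))  →  pair(c, pair(pair(q(q(c)), pair(a, q(c))), pair(pair(a, a), q(pair(a, a)))))   [R2 at 1]
3. pair(c, pair(pair(q(q(c)), pair(a, q(c))), pair(pair(a, a), q(pair(a, a)))))  →  pair(c, pair(pair(q(c), pair(a, q(c))), pair(pair(a, a), q(pair(a, a)))))   [R2 at 2.1.1.1]
4. pair(c, pair(pair(q(c), pair(a, q(c))), pair(pair(a, a), q(pair(a, a)))))  →  pair(c, pair(pair(c, pair(a, q(c))), pair(pair(a, a), q(pair(a, a)))))   [R2 at 2.1.1]
5. pair(c, pair(pair(c, pair(a, q(c))), pair(pair(a, a), q(pair(a, a)))))  →  pair(c, pair(pair(c, pair(a, c)), pair(pair(a, a), q(pair(a, a)))))   [R2 at 2.1.2.2]
6. pair(c, pair(pair(c, pair(a, c)), pair(pair(a, a), q(pair(a, a)))))  →  pair(c, pair(pair(c, pair(a, c)), pair(pair(a, a), pair(a, b))))   [R1 at 2.2.2]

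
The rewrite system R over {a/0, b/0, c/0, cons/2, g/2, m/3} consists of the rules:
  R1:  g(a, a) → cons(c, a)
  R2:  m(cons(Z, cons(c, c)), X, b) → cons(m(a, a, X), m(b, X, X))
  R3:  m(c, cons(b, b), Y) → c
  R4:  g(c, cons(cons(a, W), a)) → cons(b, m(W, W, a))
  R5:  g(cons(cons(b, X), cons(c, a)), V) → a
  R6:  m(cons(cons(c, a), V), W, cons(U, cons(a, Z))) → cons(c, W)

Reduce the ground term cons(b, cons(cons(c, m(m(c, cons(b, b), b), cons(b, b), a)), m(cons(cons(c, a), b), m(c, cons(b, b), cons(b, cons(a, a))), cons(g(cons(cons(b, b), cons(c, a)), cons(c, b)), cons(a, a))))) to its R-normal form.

1. cons(b, cons(cons(c, m(m(c, cons(b, b), b), cons(b, b), a)), m(cons(cons(c, a), b), m(c, cons(b, b), cons(b, cons(a, a))), cons(g(cons(cons(b, b), cons(c, a)), cons(c, b)), cons(a, a)))))  →  cons(b, cons(cons(c, m(c, cons(b, b), a)), m(cons(cons(c, a), b), m(c, cons(b, b), cons(b, cons(a, a))), cons(g(cons(cons(b, b), cons(c, a)), cons(c, b)), cons(a, a)))))   [R3 at 2.1.2.1]
2. cons(b, cons(cons(c, m(c, cons(b, b), a)), m(cons(cons(c, a), b), m(c, cons(b, b), cons(b, cons(a, a))), cons(g(cons(cons(b, b), cons(c, a)), cons(c, b)), cons(a, a)))))  →  cons(b, cons(cons(c, c), m(cons(cons(c, a), b), m(c, cons(b, b), cons(b, cons(a, a))), cons(g(cons(cons(b, b), cons(c, a)), cons(c, b)), cons(a, a)))))   [R3 at 2.1.2]
3. cons(b, cons(cons(c, c), m(cons(cons(c, a), b), m(c, cons(b, b), cons(b, cons(a, a))), cons(g(cons(cons(b, b), cons(c, a)), cons(c, b)), cons(a, a)))))  →  cons(b, cons(cons(c, c), cons(c, m(c, cons(b, b), cons(b, cons(a, a))))))   [R6 at 2.2]
4. cons(b, cons(cons(c, c), cons(c, m(c, cons(b, b), cons(b, cons(a, a))))))  →  cons(b, cons(cons(c, c), cons(c, c)))   [R3 at 2.2.2]

cons(b, cons(cons(c, c), cons(c, c)))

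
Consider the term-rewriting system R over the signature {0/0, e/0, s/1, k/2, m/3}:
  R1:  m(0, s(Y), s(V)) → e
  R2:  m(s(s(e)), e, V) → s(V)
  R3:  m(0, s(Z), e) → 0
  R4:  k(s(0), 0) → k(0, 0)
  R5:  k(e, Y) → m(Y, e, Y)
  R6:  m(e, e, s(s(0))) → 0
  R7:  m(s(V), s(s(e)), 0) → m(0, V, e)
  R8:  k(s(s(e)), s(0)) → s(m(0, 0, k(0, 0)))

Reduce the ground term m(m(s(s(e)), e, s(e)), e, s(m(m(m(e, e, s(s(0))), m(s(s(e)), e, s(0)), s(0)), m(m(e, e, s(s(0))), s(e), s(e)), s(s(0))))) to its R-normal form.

1. m(m(s(s(e)), e, s(e)), e, s(m(m(m(e, e, s(s(0))), m(s(s(e)), e, s(0)), s(0)), m(m(e, e, s(s(0))), s(e), s(e)), s(s(0)))))  →  m(s(s(e)), e, s(m(m(m(e, e, s(s(0))), m(s(s(e)), e, s(0)), s(0)), m(m(e, e, s(s(0))), s(e), s(e)), s(s(0)))))   [R2 at 1]
2. m(s(s(e)), e, s(m(m(m(e, e, s(s(0))), m(s(s(e)), e, s(0)), s(0)), m(m(e, e, s(s(0))), s(e), s(e)), s(s(0)))))  →  s(s(m(m(m(e, e, s(s(0))), m(s(s(e)), e, s(0)), s(0)), m(m(e, e, s(s(0))), s(e), s(e)), s(s(0)))))   [R2 at ε]
3. s(s(m(m(m(e, e, s(s(0))), m(s(s(e)), e, s(0)), s(0)), m(m(e, e, s(s(0))), s(e), s(e)), s(s(0)))))  →  s(s(m(m(0, m(s(s(e)), e, s(0)), s(0)), m(m(e, e, s(s(0))), s(e), s(e)), s(s(0)))))   [R6 at 1.1.1.1]
4. s(s(m(m(0, m(s(s(e)), e, s(0)), s(0)), m(m(e, e, s(s(0))), s(e), s(e)), s(s(0)))))  →  s(s(m(m(0, s(s(0)), s(0)), m(m(e, e, s(s(0))), s(e), s(e)), s(s(0)))))   [R2 at 1.1.1.2]
5. s(s(m(m(0, s(s(0)), s(0)), m(m(e, e, s(s(0))), s(e), s(e)), s(s(0)))))  →  s(s(m(e, m(m(e, e, s(s(0))), s(e), s(e)), s(s(0)))))   [R1 at 1.1.1]
6. s(s(m(e, m(m(e, e, s(s(0))), s(e), s(e)), s(s(0)))))  →  s(s(m(e, m(0, s(e), s(e)), s(s(0)))))   [R6 at 1.1.2.1]
7. s(s(m(e, m(0, s(e), s(e)), s(s(0)))))  →  s(s(m(e, e, s(s(0)))))   [R1 at 1.1.2]
8. s(s(m(e, e, s(s(0)))))  →  s(s(0))   [R6 at 1.1]

s(s(0))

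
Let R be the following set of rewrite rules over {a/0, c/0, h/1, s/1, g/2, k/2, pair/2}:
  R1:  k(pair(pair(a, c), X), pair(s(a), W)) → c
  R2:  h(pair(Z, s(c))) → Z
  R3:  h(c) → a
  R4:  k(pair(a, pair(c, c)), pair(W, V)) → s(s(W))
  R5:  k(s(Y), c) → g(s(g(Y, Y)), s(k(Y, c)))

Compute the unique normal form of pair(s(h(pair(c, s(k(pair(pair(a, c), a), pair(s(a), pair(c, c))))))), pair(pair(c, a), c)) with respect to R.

1. pair(s(h(pair(c, s(k(pair(pair(a, c), a), pair(s(a), pair(c, c))))))), pair(pair(c, a), c))  →  pair(s(h(pair(c, s(c)))), pair(pair(c, a), c))   [R1 at 1.1.1.2.1]
2. pair(s(h(pair(c, s(c)))), pair(pair(c, a), c))  →  pair(s(c), pair(pair(c, a), c))   [R2 at 1.1]

pair(s(c), pair(pair(c, a), c))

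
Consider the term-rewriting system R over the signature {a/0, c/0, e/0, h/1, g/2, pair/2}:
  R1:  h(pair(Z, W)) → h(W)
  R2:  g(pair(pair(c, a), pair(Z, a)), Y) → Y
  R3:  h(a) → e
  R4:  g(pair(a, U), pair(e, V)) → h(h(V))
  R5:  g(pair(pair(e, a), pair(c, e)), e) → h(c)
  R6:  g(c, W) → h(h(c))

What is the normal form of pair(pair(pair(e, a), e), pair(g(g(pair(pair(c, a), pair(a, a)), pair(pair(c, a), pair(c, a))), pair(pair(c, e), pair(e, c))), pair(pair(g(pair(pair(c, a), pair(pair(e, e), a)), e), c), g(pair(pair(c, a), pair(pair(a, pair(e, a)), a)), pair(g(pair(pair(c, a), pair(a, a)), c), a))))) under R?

1. pair(pair(pair(e, a), e), pair(g(g(pair(pair(c, a), pair(a, a)), pair(pair(c, a), pair(c, a))), pair(pair(c, e), pair(e, c))), pair(pair(g(pair(pair(c, a), pair(pair(e, e), a)), e), c), g(pair(pair(c, a), pair(pair(a, pair(e, a)), a)), pair(g(pair(pair(c, a), pair(a, a)), c), a)))))  →  pair(pair(pair(e, a), e), pair(g(pair(pair(c, a), pair(c, a)), pair(pair(c, e), pair(e, c))), pair(pair(g(pair(pair(c, a), pair(pair(e, e), a)), e), c), g(pair(pair(c, a), pair(pair(a, pair(e, a)), a)), pair(g(pair(pair(c, a), pair(a, a)), c), a)))))   [R2 at 2.1.1]
2. pair(pair(pair(e, a), e), pair(g(pair(pair(c, a), pair(c, a)), pair(pair(c, e), pair(e, c))), pair(pair(g(pair(pair(c, a), pair(pair(e, e), a)), e), c), g(pair(pair(c, a), pair(pair(a, pair(e, a)), a)), pair(g(pair(pair(c, a), pair(a, a)), c), a)))))  →  pair(pair(pair(e, a), e), pair(pair(pair(c, e), pair(e, c)), pair(pair(g(pair(pair(c, a), pair(pair(e, e), a)), e), c), g(pair(pair(c, a), pair(pair(a, pair(e, a)), a)), pair(g(pair(pair(c, a), pair(a, a)), c), a)))))   [R2 at 2.1]
3. pair(pair(pair(e, a), e), pair(pair(pair(c, e), pair(e, c)), pair(pair(g(pair(pair(c, a), pair(pair(e, e), a)), e), c), g(pair(pair(c, a), pair(pair(a, pair(e, a)), a)), pair(g(pair(pair(c, a), pair(a, a)), c), a)))))  →  pair(pair(pair(e, a), e), pair(pair(pair(c, e), pair(e, c)), pair(pair(e, c), g(pair(pair(c, a), pair(pair(a, pair(e, a)), a)), pair(g(pair(pair(c, a), pair(a, a)), c), a)))))   [R2 at 2.2.1.1]
4. pair(pair(pair(e, a), e), pair(pair(pair(c, e), pair(e, c)), pair(pair(e, c), g(pair(pair(c, a), pair(pair(a, pair(e, a)), a)), pair(g(pair(pair(c, a), pair(a, a)), c), a)))))  →  pair(pair(pair(e, a), e), pair(pair(pair(c, e), pair(e, c)), pair(pair(e, c), pair(g(pair(pair(c, a), pair(a, a)), c), a))))   [R2 at 2.2.2]
5. pair(pair(pair(e, a), e), pair(pair(pair(c, e), pair(e, c)), pair(pair(e, c), pair(g(pair(pair(c, a), pair(a, a)), c), a))))  →  pair(pair(pair(e, a), e), pair(pair(pair(c, e), pair(e, c)), pair(pair(e, c), pair(c, a))))   [R2 at 2.2.2.1]

pair(pair(pair(e, a), e), pair(pair(pair(c, e), pair(e, c)), pair(pair(e, c), pair(c, a))))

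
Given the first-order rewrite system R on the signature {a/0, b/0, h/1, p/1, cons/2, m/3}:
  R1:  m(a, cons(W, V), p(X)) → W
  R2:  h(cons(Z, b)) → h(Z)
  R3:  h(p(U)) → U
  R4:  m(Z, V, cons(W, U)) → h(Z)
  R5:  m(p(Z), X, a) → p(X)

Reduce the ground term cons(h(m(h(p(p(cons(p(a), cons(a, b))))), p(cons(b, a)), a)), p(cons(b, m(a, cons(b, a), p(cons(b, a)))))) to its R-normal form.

1. cons(h(m(h(p(p(cons(p(a), cons(a, b))))), p(cons(b, a)), a)), p(cons(b, m(a, cons(b, a), p(cons(b, a))))))  →  cons(h(m(p(cons(p(a), cons(a, b))), p(cons(b, a)), a)), p(cons(b, m(a, cons(b, a), p(cons(b, a))))))   [R3 at 1.1.1]
2. cons(h(m(p(cons(p(a), cons(a, b))), p(cons(b, a)), a)), p(cons(b, m(a, cons(b, a), p(cons(b, a))))))  →  cons(h(p(p(cons(b, a)))), p(cons(b, m(a, cons(b, a), p(cons(b, a))))))   [R5 at 1.1]
3. cons(h(p(p(cons(b, a)))), p(cons(b, m(a, cons(b, a), p(cons(b, a))))))  →  cons(p(cons(b, a)), p(cons(b, m(a, cons(b, a), p(cons(b, a))))))   [R3 at 1]
4. cons(p(cons(b, a)), p(cons(b, m(a, cons(b, a), p(cons(b, a))))))  →  cons(p(cons(b, a)), p(cons(b, b)))   [R1 at 2.1.2]

cons(p(cons(b, a)), p(cons(b, b)))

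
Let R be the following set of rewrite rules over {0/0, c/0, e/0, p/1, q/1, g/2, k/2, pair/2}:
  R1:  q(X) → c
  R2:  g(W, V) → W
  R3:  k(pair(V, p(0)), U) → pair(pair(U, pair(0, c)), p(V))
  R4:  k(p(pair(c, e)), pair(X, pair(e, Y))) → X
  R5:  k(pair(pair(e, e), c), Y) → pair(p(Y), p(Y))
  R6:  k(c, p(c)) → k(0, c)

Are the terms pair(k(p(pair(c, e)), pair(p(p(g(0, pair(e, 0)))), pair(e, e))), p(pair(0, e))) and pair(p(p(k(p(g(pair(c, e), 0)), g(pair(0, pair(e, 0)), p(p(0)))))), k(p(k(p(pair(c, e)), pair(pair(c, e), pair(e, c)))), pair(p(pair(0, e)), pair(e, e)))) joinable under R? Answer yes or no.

Reduce t₁ = pair(k(p(pair(c, e)), pair(p(p(g(0, pair(e, 0)))), pair(e, e))), p(pair(0, e))):
1. pair(k(p(pair(c, e)), pair(p(p(g(0, pair(e, 0)))), pair(e, e))), p(pair(0, e)))  →  pair(p(p(g(0, pair(e, 0)))), p(pair(0, e)))   [R4 at 1]
2. pair(p(p(g(0, pair(e, 0)))), p(pair(0, e)))  →  pair(p(p(0)), p(pair(0, e)))   [R2 at 1.1.1]

Reduce t₂ = pair(p(p(k(p(g(pair(c, e), 0)), g(pair(0, pair(e, 0)), p(p(0)))))), k(p(k(p(pair(c, e)), pair(pair(c, e), pair(e, c)))), pair(p(pair(0, e)), pair(e, e)))):
1. pair(p(p(k(p(g(pair(c, e), 0)), g(pair(0, pair(e, 0)), p(p(0)))))), k(p(k(p(pair(c, e)), pair(pair(c, e), pair(e, c)))), pair(p(pair(0, e)), pair(e, e))))  →  pair(p(p(k(p(pair(c, e)), g(pair(0, pair(e, 0)), p(p(0)))))), k(p(k(p(pair(c, e)), pair(pair(c, e), pair(e, c)))), pair(p(pair(0, e)), pair(e, e))))   [R2 at 1.1.1.1.1]
2. pair(p(p(k(p(pair(c, e)), g(pair(0, pair(e, 0)), p(p(0)))))), k(p(k(p(pair(c, e)), pair(pair(c, e), pair(e, c)))), pair(p(pair(0, e)), pair(e, e))))  →  pair(p(p(k(p(pair(c, e)), pair(0, pair(e, 0))))), k(p(k(p(pair(c, e)), pair(pair(c, e), pair(e, c)))), pair(p(pair(0, e)), pair(e, e))))   [R2 at 1.1.1.2]
3. pair(p(p(k(p(pair(c, e)), pair(0, pair(e, 0))))), k(p(k(p(pair(c, e)), pair(pair(c, e), pair(e, c)))), pair(p(pair(0, e)), pair(e, e))))  →  pair(p(p(0)), k(p(k(p(pair(c, e)), pair(pair(c, e), pair(e, c)))), pair(p(pair(0, e)), pair(e, e))))   [R4 at 1.1.1]
4. pair(p(p(0)), k(p(k(p(pair(c, e)), pair(pair(c, e), pair(e, c)))), pair(p(pair(0, e)), pair(e, e))))  →  pair(p(p(0)), k(p(pair(c, e)), pair(p(pair(0, e)), pair(e, e))))   [R4 at 2.1.1]
5. pair(p(p(0)), k(p(pair(c, e)), pair(p(pair(0, e)), pair(e, e))))  →  pair(p(p(0)), p(pair(0, e)))   [R4 at 2]

yes — NF(t₁) = pair(p(p(0)), p(pair(0, e))), NF(t₂) = pair(p(p(0)), p(pair(0, e)))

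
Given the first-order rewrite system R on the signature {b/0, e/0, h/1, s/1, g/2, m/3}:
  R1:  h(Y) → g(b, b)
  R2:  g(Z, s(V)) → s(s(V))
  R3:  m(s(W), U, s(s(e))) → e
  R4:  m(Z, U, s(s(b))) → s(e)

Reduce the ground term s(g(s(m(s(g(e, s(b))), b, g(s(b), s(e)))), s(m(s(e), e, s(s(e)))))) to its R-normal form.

s(s(s(e)))

1. s(g(s(m(s(g(e, s(b))), b, g(s(b), s(e)))), s(m(s(e), e, s(s(e))))))  →  s(s(s(m(s(e), e, s(s(e))))))   [R2 at 1]
2. s(s(s(m(s(e), e, s(s(e))))))  →  s(s(s(e)))   [R3 at 1.1.1]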